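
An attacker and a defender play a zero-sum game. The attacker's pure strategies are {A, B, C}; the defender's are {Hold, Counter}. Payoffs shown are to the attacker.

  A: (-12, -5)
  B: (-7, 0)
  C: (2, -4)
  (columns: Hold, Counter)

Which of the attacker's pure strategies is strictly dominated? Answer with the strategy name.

B gives a strictly higher payoff than A against every column: -7 > -12, 0 > -5.
So A is strictly dominated and the attacker never plays it.

A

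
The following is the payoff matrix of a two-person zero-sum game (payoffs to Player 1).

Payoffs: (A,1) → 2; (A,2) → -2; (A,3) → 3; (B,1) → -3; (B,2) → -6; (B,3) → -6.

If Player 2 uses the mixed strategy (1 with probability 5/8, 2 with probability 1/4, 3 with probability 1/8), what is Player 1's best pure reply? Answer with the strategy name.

Expected payoff of A: (5/8)·2 + (1/4)·(-2) + (1/8)·3 = 9/8.
Expected payoff of B: (5/8)·(-3) + (1/4)·(-6) + (1/8)·(-6) = -33/8.
The largest is 9/8, so Player 1's best response is A.

A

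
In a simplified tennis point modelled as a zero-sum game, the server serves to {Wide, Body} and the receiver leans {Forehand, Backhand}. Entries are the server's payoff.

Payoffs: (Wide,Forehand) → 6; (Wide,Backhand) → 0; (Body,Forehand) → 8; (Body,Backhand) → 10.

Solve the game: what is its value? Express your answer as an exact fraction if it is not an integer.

8

Row minima: Wide → 0, Body → 8; maximin = 8.
Column maxima: Forehand → 8, Backhand → 10; minimax = 8.
Since maximin = minimax = 8, there is a saddle point and the value is 8.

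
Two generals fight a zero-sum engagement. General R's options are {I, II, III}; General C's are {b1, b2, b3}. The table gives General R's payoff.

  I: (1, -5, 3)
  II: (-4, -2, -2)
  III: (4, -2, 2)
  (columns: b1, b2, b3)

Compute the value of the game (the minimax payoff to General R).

-2

Row minima: I → -5, II → -4, III → -2; maximin = -2.
Column maxima: b1 → 4, b2 → -2, b3 → 3; minimax = -2.
Since maximin = minimax = -2, there is a saddle point and the value is -2.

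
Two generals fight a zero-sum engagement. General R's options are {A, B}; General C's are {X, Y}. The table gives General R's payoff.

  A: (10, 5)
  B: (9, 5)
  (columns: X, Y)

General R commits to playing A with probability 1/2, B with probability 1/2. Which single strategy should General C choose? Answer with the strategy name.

If General C plays X, General R's expected payoff is (1/2)·10 + (1/2)·9 = 19/2.
If General C plays Y, General R's expected payoff is (1/2)·5 + (1/2)·5 = 5.
General C minimizes General R's payoff; the smallest is 5, so the best response is Y.

Y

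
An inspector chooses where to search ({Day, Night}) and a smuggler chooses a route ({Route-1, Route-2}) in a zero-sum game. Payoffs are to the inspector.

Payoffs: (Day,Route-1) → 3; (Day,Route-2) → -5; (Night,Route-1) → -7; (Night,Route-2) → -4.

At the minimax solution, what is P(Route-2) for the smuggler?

10/11

Row minima: Day → -5, Night → -7; maximin = -5.
Column maxima: Route-1 → 3, Route-2 → -4; minimax = -4.
-5 ≠ -4, so there is no saddle point; optimal play is mixed.
Let the inspector play Day with probability p. Expected payoff against Route-1: 3p + (-7)(1−p) = 10p − 7; against Route-2: (-5)p + (-4)(1−p) = −p − 4.
Setting these equal: 10p − 7 = −p − 4 ⇒ 11p = 3 ⇒ p = 3/11, and the value is (10)·(3/11) − 7 = -47/11.
For the smuggler: with q = P(Route-1), equating Day's and Night's payoffs gives 8q − 5 = −3q − 4 ⇒ q = 1/11.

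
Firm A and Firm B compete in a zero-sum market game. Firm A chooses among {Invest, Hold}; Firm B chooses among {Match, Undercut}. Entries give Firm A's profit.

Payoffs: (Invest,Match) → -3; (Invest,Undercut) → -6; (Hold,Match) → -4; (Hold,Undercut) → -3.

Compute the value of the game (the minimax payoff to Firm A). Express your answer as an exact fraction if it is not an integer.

-15/4

Row minima: Invest → -6, Hold → -4; maximin = -4.
Column maxima: Match → -3, Undercut → -3; minimax = -3.
-4 ≠ -3, so there is no saddle point; optimal play is mixed.
Let Firm A play Invest with probability p. Expected payoff against Match: (-3)p + (-4)(1−p) = p − 4; against Undercut: (-6)p + (-3)(1−p) = −3p − 3.
Setting these equal: p − 4 = −3p − 3 ⇒ 4p = 1 ⇒ p = 1/4, and the value is (1)·(1/4) − 4 = -15/4.
For Firm B: with q = P(Match), equating Invest's and Hold's payoffs gives 3q − 6 = −q − 3 ⇒ q = 3/4.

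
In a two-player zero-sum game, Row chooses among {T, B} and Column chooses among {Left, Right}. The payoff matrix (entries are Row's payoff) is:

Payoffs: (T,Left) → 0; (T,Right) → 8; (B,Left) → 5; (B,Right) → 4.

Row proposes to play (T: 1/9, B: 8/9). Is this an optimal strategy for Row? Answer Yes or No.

Yes

Against Left this mix gives (1/9)·0 + (8/9)·5 = 40/9.
Against Right this mix gives (1/9)·8 + (8/9)·4 = 40/9.
All of Column's active replies (Left, Right) yield 40/9, and no column does worse for Row. The mix makes Column indifferent and guarantees 40/9, so it is optimal.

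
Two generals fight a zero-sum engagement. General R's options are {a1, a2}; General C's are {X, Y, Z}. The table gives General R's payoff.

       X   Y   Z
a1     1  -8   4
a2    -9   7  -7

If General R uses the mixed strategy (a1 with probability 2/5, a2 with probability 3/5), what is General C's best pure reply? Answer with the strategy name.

If General C plays X, General R's expected payoff is (2/5)·1 + (3/5)·(-9) = -5.
If General C plays Y, General R's expected payoff is (2/5)·(-8) + (3/5)·7 = 1.
If General C plays Z, General R's expected payoff is (2/5)·4 + (3/5)·(-7) = -13/5.
General C minimizes General R's payoff; the smallest is -5, so the best response is X.

X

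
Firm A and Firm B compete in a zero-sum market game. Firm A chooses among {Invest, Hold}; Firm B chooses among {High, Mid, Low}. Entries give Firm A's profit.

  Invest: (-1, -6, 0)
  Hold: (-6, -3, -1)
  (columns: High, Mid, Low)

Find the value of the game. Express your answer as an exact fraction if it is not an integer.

-33/8

Row minima: Invest → -6, Hold → -6; maximin = -6.
Column maxima: High → -1, Mid → -3, Low → 0; minimax = -3.
-6 ≠ -3, so there is no saddle point; optimal play is mixed.
Low is strictly dominated by High (it gives Firm A strictly more in every row), so Firm B never plays it.
On the remaining 2×2 (Invest, Hold vs High, Mid):
Let Firm A play Invest with probability p. Expected payoff against High: (-1)p + (-6)(1−p) = 5p − 6; against Mid: (-6)p + (-3)(1−p) = −3p − 3.
Setting these equal: 5p − 6 = −3p − 3 ⇒ 8p = 3 ⇒ p = 3/8, and the value is (5)·(3/8) − 6 = -33/8.
For Firm B: with q = P(High), equating Invest's and Hold's payoffs gives 5q − 6 = −3q − 3 ⇒ q = 3/8.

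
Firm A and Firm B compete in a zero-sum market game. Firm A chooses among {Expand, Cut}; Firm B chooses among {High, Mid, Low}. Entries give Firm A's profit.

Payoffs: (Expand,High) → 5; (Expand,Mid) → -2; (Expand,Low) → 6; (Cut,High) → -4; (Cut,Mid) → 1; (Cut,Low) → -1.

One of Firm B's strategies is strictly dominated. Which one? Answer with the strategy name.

Low

High holds Firm A's payoff strictly below Low in every row: 5 < 6, -4 < -1.
So Low is strictly dominated for Firm B.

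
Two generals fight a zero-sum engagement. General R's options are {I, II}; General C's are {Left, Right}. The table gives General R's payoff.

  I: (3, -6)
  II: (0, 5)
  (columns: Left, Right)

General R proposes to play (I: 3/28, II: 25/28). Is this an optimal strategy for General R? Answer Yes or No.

No

Against Left this mix gives (3/28)·3 + (25/28)·0 = 9/28.
Against Right this mix gives (3/28)·(-6) + (25/28)·5 = 107/28.
General C will play Left, holding General R to 9/28. Shifting weight toward the row that does better against Left would raise this floor (the equalizing mix achieves 15/14 against both Left and Right), so the proposed strategy is not optimal.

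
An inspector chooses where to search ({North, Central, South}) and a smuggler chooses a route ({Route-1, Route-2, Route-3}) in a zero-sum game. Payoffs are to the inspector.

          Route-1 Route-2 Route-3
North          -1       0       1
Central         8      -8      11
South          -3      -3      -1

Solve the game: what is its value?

Row minima: North → -1, Central → -8, South → -3; maximin = -1.
Column maxima: Route-1 → 8, Route-2 → 0, Route-3 → 11; minimax = 0.
-1 ≠ 0, so there is no saddle point; optimal play is mixed.
South is strictly dominated by North, so the inspector never plays it.
Route-3 is strictly dominated by Route-1 (it gives the inspector strictly more in every row), so the smuggler never plays it.
On the remaining 2×2 (North, Central vs Route-1, Route-2):
Let the inspector play North with probability p. Expected payoff against Route-1: (-1)p + 8(1−p) = −9p + 8; against Route-2: 0p + (-8)(1−p) = 8p − 8.
Setting these equal: −9p + 8 = 8p − 8 ⇒ −17p = -16 ⇒ p = 16/17, and the value is (-9)·(16/17) + 8 = -8/17.
For the smuggler: with q = P(Route-1), equating North's and Central's payoffs gives −q = 16q − 8 ⇒ q = 8/17.

-8/17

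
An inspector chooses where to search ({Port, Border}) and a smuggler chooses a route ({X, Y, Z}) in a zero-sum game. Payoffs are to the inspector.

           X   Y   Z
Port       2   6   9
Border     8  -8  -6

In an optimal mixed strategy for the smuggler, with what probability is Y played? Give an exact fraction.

Row minima: Port → 2, Border → -8; maximin = 2.
Column maxima: X → 8, Y → 6, Z → 9; minimax = 6.
2 ≠ 6, so there is no saddle point; optimal play is mixed.
Z is strictly dominated by Y (it gives the inspector strictly more in every row), so the smuggler never plays it.
On the remaining 2×2 (Port, Border vs X, Y):
Let the inspector play Port with probability p. Expected payoff against X: 2p + 8(1−p) = −6p + 8; against Y: 6p + (-8)(1−p) = 14p − 8.
Setting these equal: −6p + 8 = 14p − 8 ⇒ −20p = -16 ⇒ p = 4/5, and the value is (-6)·(4/5) + 8 = 16/5.
For the smuggler: with q = P(X), equating Port's and Border's payoffs gives −4q + 6 = 16q − 8 ⇒ q = 7/10.

3/10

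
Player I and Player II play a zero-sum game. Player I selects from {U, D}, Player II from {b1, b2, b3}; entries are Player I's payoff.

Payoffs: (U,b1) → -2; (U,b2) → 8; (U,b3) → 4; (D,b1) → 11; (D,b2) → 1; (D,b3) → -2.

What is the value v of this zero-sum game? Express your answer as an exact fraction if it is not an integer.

40/19

Row minima: U → -2, D → -2; maximin = -2.
Column maxima: b1 → 11, b2 → 8, b3 → 4; minimax = 4.
-2 ≠ 4, so there is no saddle point; optimal play is mixed.
b2 is strictly dominated by b3 (it gives Player I strictly more in every row), so Player II never plays it.
On the remaining 2×2 (U, D vs b1, b3):
Let Player I play U with probability p. Expected payoff against b1: (-2)p + 11(1−p) = −13p + 11; against b3: 4p + (-2)(1−p) = 6p − 2.
Setting these equal: −13p + 11 = 6p − 2 ⇒ −19p = -13 ⇒ p = 13/19, and the value is (-13)·(13/19) + 11 = 40/19.
For Player II: with q = P(b1), equating U's and D's payoffs gives −6q + 4 = 13q − 2 ⇒ q = 6/19.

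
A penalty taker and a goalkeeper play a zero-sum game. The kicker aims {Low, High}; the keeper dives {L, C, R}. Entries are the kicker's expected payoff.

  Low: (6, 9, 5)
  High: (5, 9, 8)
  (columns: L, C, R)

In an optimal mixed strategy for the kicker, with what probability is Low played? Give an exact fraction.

3/4

Row minima: Low → 5, High → 5; maximin = 5.
Column maxima: L → 6, C → 9, R → 8; minimax = 6.
5 ≠ 6, so there is no saddle point; optimal play is mixed.
C is strictly dominated by L (it gives the kicker strictly more in every row), so the keeper never plays it.
On the remaining 2×2 (Low, High vs L, R):
Let the kicker play Low with probability p. Expected payoff against L: 6p + 5(1−p) = p + 5; against R: 5p + 8(1−p) = −3p + 8.
Setting these equal: p + 5 = −3p + 8 ⇒ 4p = 3 ⇒ p = 3/4, and the value is (1)·(3/4) + 5 = 23/4.
For the keeper: with q = P(L), equating Low's and High's payoffs gives q + 5 = −3q + 8 ⇒ q = 3/4.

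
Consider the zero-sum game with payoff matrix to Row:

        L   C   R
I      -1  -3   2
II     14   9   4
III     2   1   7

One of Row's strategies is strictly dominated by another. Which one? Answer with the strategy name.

I

II gives a strictly higher payoff than I against every column: 14 > -1, 9 > -3, 4 > 2.
So I is strictly dominated and Row never plays it.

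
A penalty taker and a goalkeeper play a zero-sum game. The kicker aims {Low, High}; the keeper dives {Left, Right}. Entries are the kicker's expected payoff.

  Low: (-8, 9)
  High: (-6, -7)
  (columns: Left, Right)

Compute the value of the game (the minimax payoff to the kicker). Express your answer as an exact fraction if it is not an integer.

Row minima: Low → -8, High → -7; maximin = -7.
Column maxima: Left → -6, Right → 9; minimax = -6.
-7 ≠ -6, so there is no saddle point; optimal play is mixed.
Let the kicker play Low with probability p. Expected payoff against Left: (-8)p + (-6)(1−p) = −2p − 6; against Right: 9p + (-7)(1−p) = 16p − 7.
Setting these equal: −2p − 6 = 16p − 7 ⇒ −18p = -1 ⇒ p = 1/18, and the value is (-2)·(1/18) − 6 = -55/9.
For the keeper: with q = P(Left), equating Low's and High's payoffs gives −17q + 9 = q − 7 ⇒ q = 8/9.

-55/9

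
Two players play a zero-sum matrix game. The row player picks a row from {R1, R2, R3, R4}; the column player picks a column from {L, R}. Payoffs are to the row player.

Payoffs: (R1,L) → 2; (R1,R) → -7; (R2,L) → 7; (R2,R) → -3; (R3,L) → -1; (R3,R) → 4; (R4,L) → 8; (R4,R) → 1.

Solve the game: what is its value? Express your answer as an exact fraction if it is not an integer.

Row minima: R1 → -7, R2 → -3, R3 → -1, R4 → 1; maximin = 1.
Column maxima: L → 8, R → 4; minimax = 4.
1 ≠ 4, so there is no saddle point; optimal play is mixed.
R1 is strictly dominated by R2, so the row player never plays it.
R2 is strictly dominated by R4, so the row player never plays it.
On the remaining 2×2 (R3, R4 vs L, R):
Let the row player play R3 with probability p. Expected payoff against L: (-1)p + 8(1−p) = −9p + 8; against R: 4p + 1(1−p) = 3p + 1.
Setting these equal: −9p + 8 = 3p + 1 ⇒ −12p = -7 ⇒ p = 7/12, and the value is (-9)·(7/12) + 8 = 11/4.
For the column player: with q = P(L), equating R3's and R4's payoffs gives −5q + 4 = 7q + 1 ⇒ q = 1/4.

11/4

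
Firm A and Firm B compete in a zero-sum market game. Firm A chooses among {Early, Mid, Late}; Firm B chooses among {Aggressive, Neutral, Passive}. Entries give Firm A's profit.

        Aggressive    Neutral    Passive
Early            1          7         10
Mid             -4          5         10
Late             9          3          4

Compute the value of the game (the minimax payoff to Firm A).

5

Row minima: Early → 1, Mid → -4, Late → 3; maximin = 3.
Column maxima: Aggressive → 9, Neutral → 7, Passive → 10; minimax = 7.
3 ≠ 7, so there is no saddle point; optimal play is mixed.
Passive is strictly dominated by Neutral (it gives Firm A strictly more in every row), so Firm B never plays it.
With Passive eliminated, Mid is strictly dominated by Early (Early gives Firm A strictly more in every remaining column), so Firm A never plays it.
On the remaining 2×2 (Early, Late vs Aggressive, Neutral):
Let Firm A play Early with probability p. Expected payoff against Aggressive: 1p + 9(1−p) = −8p + 9; against Neutral: 7p + 3(1−p) = 4p + 3.
Setting these equal: −8p + 9 = 4p + 3 ⇒ −12p = -6 ⇒ p = 1/2, and the value is (-8)·(1/2) + 9 = 5.
For Firm B: with q = P(Aggressive), equating Early's and Late's payoffs gives −6q + 7 = 6q + 3 ⇒ q = 1/3.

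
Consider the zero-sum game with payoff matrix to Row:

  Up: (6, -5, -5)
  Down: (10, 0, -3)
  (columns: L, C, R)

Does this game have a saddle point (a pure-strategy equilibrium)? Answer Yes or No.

Yes

Row minima: Up → -5, Down → -3; maximin = -3.
Column maxima: L → 10, C → 0, R → -3; minimax = -3.
maximin = minimax = -3, so a saddle point exists.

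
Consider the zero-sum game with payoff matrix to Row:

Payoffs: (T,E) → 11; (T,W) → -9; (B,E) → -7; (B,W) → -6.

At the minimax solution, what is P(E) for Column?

1/7

Row minima: T → -9, B → -7; maximin = -7.
Column maxima: E → 11, W → -6; minimax = -6.
-7 ≠ -6, so there is no saddle point; optimal play is mixed.
Let Row play T with probability p. Expected payoff against E: 11p + (-7)(1−p) = 18p − 7; against W: (-9)p + (-6)(1−p) = −3p − 6.
Setting these equal: 18p − 7 = −3p − 6 ⇒ 21p = 1 ⇒ p = 1/21, and the value is (18)·(1/21) − 7 = -43/7.
For Column: with q = P(E), equating T's and B's payoffs gives 20q − 9 = −q − 6 ⇒ q = 1/7.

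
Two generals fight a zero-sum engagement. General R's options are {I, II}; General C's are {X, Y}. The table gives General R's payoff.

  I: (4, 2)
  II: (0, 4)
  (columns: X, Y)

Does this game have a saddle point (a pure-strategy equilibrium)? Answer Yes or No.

Row minima: I → 2, II → 0; maximin = 2.
Column maxima: X → 4, Y → 4; minimax = 4.
2 ≠ 4, so no pure-strategy equilibrium exists.

No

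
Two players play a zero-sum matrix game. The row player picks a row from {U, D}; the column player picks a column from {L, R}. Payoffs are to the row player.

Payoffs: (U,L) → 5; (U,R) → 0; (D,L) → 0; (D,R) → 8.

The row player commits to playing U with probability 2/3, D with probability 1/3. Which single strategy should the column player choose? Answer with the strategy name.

R

If the column player plays L, the row player's expected payoff is (2/3)·5 + (1/3)·0 = 10/3.
If the column player plays R, the row player's expected payoff is (2/3)·0 + (1/3)·8 = 8/3.
The column player minimizes the row player's payoff; the smallest is 8/3, so the best response is R.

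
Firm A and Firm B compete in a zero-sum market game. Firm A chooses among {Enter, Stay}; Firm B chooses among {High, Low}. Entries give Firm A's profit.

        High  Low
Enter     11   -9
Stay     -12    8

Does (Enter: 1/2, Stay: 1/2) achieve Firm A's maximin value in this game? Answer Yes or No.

Yes

Against High this mix gives (1/2)·11 + (1/2)·(-12) = -1/2.
Against Low this mix gives (1/2)·(-9) + (1/2)·8 = -1/2.
All of Firm B's active replies (High, Low) yield -1/2, and no column does worse for Firm A. The mix makes Firm B indifferent and guarantees -1/2, so it is optimal.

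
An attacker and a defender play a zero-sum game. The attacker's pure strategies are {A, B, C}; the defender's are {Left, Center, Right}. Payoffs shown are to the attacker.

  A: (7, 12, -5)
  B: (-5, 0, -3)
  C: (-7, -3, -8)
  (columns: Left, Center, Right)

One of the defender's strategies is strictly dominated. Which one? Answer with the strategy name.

Center

Left holds the attacker's payoff strictly below Center in every row: 7 < 12, -5 < 0, -7 < -3.
So Center is strictly dominated for the defender.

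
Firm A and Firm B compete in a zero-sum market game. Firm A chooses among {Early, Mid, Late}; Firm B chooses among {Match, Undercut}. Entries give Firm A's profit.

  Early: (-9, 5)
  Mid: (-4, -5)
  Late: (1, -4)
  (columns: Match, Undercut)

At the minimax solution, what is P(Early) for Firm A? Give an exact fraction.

Row minima: Early → -9, Mid → -5, Late → -4; maximin = -4.
Column maxima: Match → 1, Undercut → 5; minimax = 1.
-4 ≠ 1, so there is no saddle point; optimal play is mixed.
Mid is strictly dominated by Late, so Firm A never plays it.
On the remaining 2×2 (Early, Late vs Match, Undercut):
Let Firm A play Early with probability p. Expected payoff against Match: (-9)p + 1(1−p) = −10p + 1; against Undercut: 5p + (-4)(1−p) = 9p − 4.
Setting these equal: −10p + 1 = 9p − 4 ⇒ −19p = -5 ⇒ p = 5/19, and the value is (-10)·(5/19) + 1 = -31/19.
For Firm B: with q = P(Match), equating Early's and Late's payoffs gives −14q + 5 = 5q − 4 ⇒ q = 9/19.

5/19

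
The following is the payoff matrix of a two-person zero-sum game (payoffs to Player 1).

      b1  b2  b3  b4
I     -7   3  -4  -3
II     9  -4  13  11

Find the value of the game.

Row minima: I → -7, II → -4; maximin = -4.
Column maxima: b1 → 9, b2 → 3, b3 → 13, b4 → 11; minimax = 3.
-4 ≠ 3, so there is no saddle point; optimal play is mixed.
b3 is strictly dominated by b1 (it gives Player 1 strictly more in every row), so Player 2 never plays it.
b4 is strictly dominated by b1 (it gives Player 1 strictly more in every row), so Player 2 never plays it.
On the remaining 2×2 (I, II vs b1, b2):
Let Player 1 play I with probability p. Expected payoff against b1: (-7)p + 9(1−p) = −16p + 9; against b2: 3p + (-4)(1−p) = 7p − 4.
Setting these equal: −16p + 9 = 7p − 4 ⇒ −23p = -13 ⇒ p = 13/23, and the value is (-16)·(13/23) + 9 = -1/23.
For Player 2: with q = P(b1), equating I's and II's payoffs gives −10q + 3 = 13q − 4 ⇒ q = 7/23.

-1/23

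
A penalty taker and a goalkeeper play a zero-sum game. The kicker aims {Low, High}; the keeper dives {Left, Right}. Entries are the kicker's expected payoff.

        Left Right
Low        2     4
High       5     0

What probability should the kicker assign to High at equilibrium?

2/7

Row minima: Low → 2, High → 0; maximin = 2.
Column maxima: Left → 5, Right → 4; minimax = 4.
2 ≠ 4, so there is no saddle point; optimal play is mixed.
Let the kicker play Low with probability p. Expected payoff against Left: 2p + 5(1−p) = −3p + 5; against Right: 4p + 0(1−p) = 4p.
Setting these equal: −3p + 5 = 4p ⇒ −7p = -5 ⇒ p = 5/7, and the value is (-3)·(5/7) + 5 = 20/7.
For the keeper: with q = P(Left), equating Low's and High's payoffs gives −2q + 4 = 5q ⇒ q = 4/7.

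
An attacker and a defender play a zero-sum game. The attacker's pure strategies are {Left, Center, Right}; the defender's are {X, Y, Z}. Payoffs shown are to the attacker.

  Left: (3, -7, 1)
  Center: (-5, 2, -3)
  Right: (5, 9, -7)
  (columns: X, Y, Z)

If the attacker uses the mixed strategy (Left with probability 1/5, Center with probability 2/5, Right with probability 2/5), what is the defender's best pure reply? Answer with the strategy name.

Z

If the defender plays X, the attacker's expected payoff is (1/5)·3 + (2/5)·(-5) + (2/5)·5 = 3/5.
If the defender plays Y, the attacker's expected payoff is (1/5)·(-7) + (2/5)·2 + (2/5)·9 = 3.
If the defender plays Z, the attacker's expected payoff is (1/5)·1 + (2/5)·(-3) + (2/5)·(-7) = -19/5.
The defender minimizes the attacker's payoff; the smallest is -19/5, so the best response is Z.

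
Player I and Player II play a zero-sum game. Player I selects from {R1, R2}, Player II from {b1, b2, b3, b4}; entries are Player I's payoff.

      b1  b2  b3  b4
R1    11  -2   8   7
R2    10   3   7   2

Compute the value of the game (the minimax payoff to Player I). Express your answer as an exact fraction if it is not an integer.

5/2

Row minima: R1 → -2, R2 → 2; maximin = 2.
Column maxima: b1 → 11, b2 → 3, b3 → 8, b4 → 7; minimax = 3.
2 ≠ 3, so there is no saddle point; optimal play is mixed.
b1 is strictly dominated by b2 (it gives Player I strictly more in every row), so Player II never plays it.
b3 is strictly dominated by b2 (it gives Player I strictly more in every row), so Player II never plays it.
On the remaining 2×2 (R1, R2 vs b2, b4):
Let Player I play R1 with probability p. Expected payoff against b2: (-2)p + 3(1−p) = −5p + 3; against b4: 7p + 2(1−p) = 5p + 2.
Setting these equal: −5p + 3 = 5p + 2 ⇒ −10p = -1 ⇒ p = 1/10, and the value is (-5)·(1/10) + 3 = 5/2.
For Player II: with q = P(b2), equating R1's and R2's payoffs gives −9q + 7 = q + 2 ⇒ q = 1/2.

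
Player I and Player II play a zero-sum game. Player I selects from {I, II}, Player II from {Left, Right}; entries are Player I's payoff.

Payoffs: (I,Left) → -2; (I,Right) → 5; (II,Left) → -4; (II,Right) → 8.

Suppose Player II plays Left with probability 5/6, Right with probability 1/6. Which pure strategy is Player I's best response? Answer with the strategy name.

Expected payoff of I: (5/6)·(-2) + (1/6)·5 = -5/6.
Expected payoff of II: (5/6)·(-4) + (1/6)·8 = -2.
The largest is -5/6, so Player I's best response is I.

I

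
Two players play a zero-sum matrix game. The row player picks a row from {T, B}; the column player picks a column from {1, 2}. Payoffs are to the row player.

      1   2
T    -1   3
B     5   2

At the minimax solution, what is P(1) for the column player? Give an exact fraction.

1/7

Row minima: T → -1, B → 2; maximin = 2.
Column maxima: 1 → 5, 2 → 3; minimax = 3.
2 ≠ 3, so there is no saddle point; optimal play is mixed.
Let the row player play T with probability p. Expected payoff against 1: (-1)p + 5(1−p) = −6p + 5; against 2: 3p + 2(1−p) = p + 2.
Setting these equal: −6p + 5 = p + 2 ⇒ −7p = -3 ⇒ p = 3/7, and the value is (-6)·(3/7) + 5 = 17/7.
For the column player: with q = P(1), equating T's and B's payoffs gives −4q + 3 = 3q + 2 ⇒ q = 1/7.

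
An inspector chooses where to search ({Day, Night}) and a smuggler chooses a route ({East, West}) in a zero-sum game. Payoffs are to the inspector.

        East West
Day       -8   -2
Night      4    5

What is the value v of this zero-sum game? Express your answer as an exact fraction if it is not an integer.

4

Row minima: Day → -8, Night → 4; maximin = 4.
Column maxima: East → 4, West → 5; minimax = 4.
Since maximin = minimax = 4, there is a saddle point and the value is 4.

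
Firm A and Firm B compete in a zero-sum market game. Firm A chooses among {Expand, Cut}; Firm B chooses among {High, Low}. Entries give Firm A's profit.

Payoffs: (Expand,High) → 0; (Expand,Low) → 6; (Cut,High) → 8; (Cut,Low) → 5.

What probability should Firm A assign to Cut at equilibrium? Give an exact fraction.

Row minima: Expand → 0, Cut → 5; maximin = 5.
Column maxima: High → 8, Low → 6; minimax = 6.
5 ≠ 6, so there is no saddle point; optimal play is mixed.
Let Firm A play Expand with probability p. Expected payoff against High: 0p + 8(1−p) = −8p + 8; against Low: 6p + 5(1−p) = p + 5.
Setting these equal: −8p + 8 = p + 5 ⇒ −9p = -3 ⇒ p = 1/3, and the value is (-8)·(1/3) + 8 = 16/3.
For Firm B: with q = P(High), equating Expand's and Cut's payoffs gives −6q + 6 = 3q + 5 ⇒ q = 1/9.

2/3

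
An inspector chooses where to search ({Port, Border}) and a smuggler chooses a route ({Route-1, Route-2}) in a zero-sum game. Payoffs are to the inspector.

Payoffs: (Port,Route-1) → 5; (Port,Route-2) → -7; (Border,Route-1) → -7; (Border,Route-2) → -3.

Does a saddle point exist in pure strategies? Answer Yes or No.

No

Row minima: Port → -7, Border → -7; maximin = -7.
Column maxima: Route-1 → 5, Route-2 → -3; minimax = -3.
-7 ≠ -3, so no pure-strategy equilibrium exists.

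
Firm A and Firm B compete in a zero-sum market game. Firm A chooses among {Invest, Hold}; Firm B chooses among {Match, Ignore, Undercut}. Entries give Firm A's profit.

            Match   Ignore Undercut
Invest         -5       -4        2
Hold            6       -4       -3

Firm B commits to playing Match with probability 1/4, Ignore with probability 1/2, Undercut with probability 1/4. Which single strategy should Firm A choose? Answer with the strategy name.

Hold

Expected payoff of Invest: (1/4)·(-5) + (1/2)·(-4) + (1/4)·2 = -11/4.
Expected payoff of Hold: (1/4)·6 + (1/2)·(-4) + (1/4)·(-3) = -5/4.
The largest is -5/4, so Firm A's best response is Hold.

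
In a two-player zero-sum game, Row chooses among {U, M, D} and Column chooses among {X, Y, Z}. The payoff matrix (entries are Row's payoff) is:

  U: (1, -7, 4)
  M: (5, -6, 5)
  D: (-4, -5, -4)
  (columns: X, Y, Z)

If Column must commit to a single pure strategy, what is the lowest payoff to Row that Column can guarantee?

-5

Column maxima: X → 5, Y → -5, Z → 5.
The smallest of these is -5.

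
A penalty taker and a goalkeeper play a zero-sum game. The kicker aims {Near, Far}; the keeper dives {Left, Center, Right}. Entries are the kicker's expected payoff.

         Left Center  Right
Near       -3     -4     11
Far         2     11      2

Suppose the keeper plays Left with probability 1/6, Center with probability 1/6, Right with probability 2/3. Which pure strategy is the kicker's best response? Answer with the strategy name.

Near

Expected payoff of Near: (1/6)·(-3) + (1/6)·(-4) + (2/3)·11 = 37/6.
Expected payoff of Far: (1/6)·2 + (1/6)·11 + (2/3)·2 = 7/2.
The largest is 37/6, so the kicker's best response is Near.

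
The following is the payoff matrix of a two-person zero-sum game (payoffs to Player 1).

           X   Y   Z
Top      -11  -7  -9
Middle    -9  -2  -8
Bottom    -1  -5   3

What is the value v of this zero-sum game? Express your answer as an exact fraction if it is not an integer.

Row minima: Top → -11, Middle → -9, Bottom → -5; maximin = -5.
Column maxima: X → -1, Y → -2, Z → 3; minimax = -2.
-5 ≠ -2, so there is no saddle point; optimal play is mixed.
Top is strictly dominated by Middle, so Player 1 never plays it.
Z is strictly dominated by X (it gives Player 1 strictly more in every row), so Player 2 never plays it.
On the remaining 2×2 (Middle, Bottom vs X, Y):
Let Player 1 play Middle with probability p. Expected payoff against X: (-9)p + (-1)(1−p) = −8p − 1; against Y: (-2)p + (-5)(1−p) = 3p − 5.
Setting these equal: −8p − 1 = 3p − 5 ⇒ −11p = -4 ⇒ p = 4/11, and the value is (-8)·(4/11) − 1 = -43/11.
For Player 2: with q = P(X), equating Middle's and Bottom's payoffs gives −7q − 2 = 4q − 5 ⇒ q = 3/11.

-43/11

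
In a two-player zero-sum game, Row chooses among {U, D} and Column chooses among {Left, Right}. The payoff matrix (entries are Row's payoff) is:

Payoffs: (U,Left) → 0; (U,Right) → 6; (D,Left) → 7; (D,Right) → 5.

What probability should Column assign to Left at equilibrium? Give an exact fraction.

Row minima: U → 0, D → 5; maximin = 5.
Column maxima: Left → 7, Right → 6; minimax = 6.
5 ≠ 6, so there is no saddle point; optimal play is mixed.
Let Row play U with probability p. Expected payoff against Left: 0p + 7(1−p) = −7p + 7; against Right: 6p + 5(1−p) = p + 5.
Setting these equal: −7p + 7 = p + 5 ⇒ −8p = -2 ⇒ p = 1/4, and the value is (-7)·(1/4) + 7 = 21/4.
For Column: with q = P(Left), equating U's and D's payoffs gives −6q + 6 = 2q + 5 ⇒ q = 1/8.

1/8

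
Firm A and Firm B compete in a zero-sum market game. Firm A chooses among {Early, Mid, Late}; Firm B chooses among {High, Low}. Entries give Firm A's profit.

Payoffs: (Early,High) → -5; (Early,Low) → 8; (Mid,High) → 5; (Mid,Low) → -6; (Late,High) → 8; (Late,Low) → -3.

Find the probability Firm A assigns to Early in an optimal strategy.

Row minima: Early → -5, Mid → -6, Late → -3; maximin = -3.
Column maxima: High → 8, Low → 8; minimax = 8.
-3 ≠ 8, so there is no saddle point; optimal play is mixed.
Mid is strictly dominated by Late, so Firm A never plays it.
On the remaining 2×2 (Early, Late vs High, Low):
Let Firm A play Early with probability p. Expected payoff against High: (-5)p + 8(1−p) = −13p + 8; against Low: 8p + (-3)(1−p) = 11p − 3.
Setting these equal: −13p + 8 = 11p − 3 ⇒ −24p = -11 ⇒ p = 11/24, and the value is (-13)·(11/24) + 8 = 49/24.
For Firm B: with q = P(High), equating Early's and Late's payoffs gives −13q + 8 = 11q − 3 ⇒ q = 11/24.

11/24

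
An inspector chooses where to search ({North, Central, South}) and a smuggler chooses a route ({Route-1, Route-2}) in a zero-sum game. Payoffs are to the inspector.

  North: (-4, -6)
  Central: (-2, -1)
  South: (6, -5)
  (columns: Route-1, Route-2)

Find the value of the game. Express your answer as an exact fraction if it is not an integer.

-4/3

Row minima: North → -6, Central → -2, South → -5; maximin = -2.
Column maxima: Route-1 → 6, Route-2 → -1; minimax = -1.
-2 ≠ -1, so there is no saddle point; optimal play is mixed.
North is strictly dominated by Central, so the inspector never plays it.
On the remaining 2×2 (Central, South vs Route-1, Route-2):
Let the inspector play Central with probability p. Expected payoff against Route-1: (-2)p + 6(1−p) = −8p + 6; against Route-2: (-1)p + (-5)(1−p) = 4p − 5.
Setting these equal: −8p + 6 = 4p − 5 ⇒ −12p = -11 ⇒ p = 11/12, and the value is (-8)·(11/12) + 6 = -4/3.
For the smuggler: with q = P(Route-1), equating Central's and South's payoffs gives −q − 1 = 11q − 5 ⇒ q = 1/3.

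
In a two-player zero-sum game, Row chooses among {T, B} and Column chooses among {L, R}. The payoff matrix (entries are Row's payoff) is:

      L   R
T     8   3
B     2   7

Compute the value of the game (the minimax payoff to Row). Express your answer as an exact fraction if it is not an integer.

5

Row minima: T → 3, B → 2; maximin = 3.
Column maxima: L → 8, R → 7; minimax = 7.
3 ≠ 7, so there is no saddle point; optimal play is mixed.
Let Row play T with probability p. Expected payoff against L: 8p + 2(1−p) = 6p + 2; against R: 3p + 7(1−p) = −4p + 7.
Setting these equal: 6p + 2 = −4p + 7 ⇒ 10p = 5 ⇒ p = 1/2, and the value is (6)·(1/2) + 2 = 5.
For Column: with q = P(L), equating T's and B's payoffs gives 5q + 3 = −5q + 7 ⇒ q = 2/5.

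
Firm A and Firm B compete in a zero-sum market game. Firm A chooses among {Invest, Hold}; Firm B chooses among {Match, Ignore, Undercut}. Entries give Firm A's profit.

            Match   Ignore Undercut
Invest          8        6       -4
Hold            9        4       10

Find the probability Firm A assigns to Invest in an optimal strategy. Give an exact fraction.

3/8

Row minima: Invest → -4, Hold → 4; maximin = 4.
Column maxima: Match → 9, Ignore → 6, Undercut → 10; minimax = 6.
4 ≠ 6, so there is no saddle point; optimal play is mixed.
Match is strictly dominated by Ignore (it gives Firm A strictly more in every row), so Firm B never plays it.
On the remaining 2×2 (Invest, Hold vs Ignore, Undercut):
Let Firm A play Invest with probability p. Expected payoff against Ignore: 6p + 4(1−p) = 2p + 4; against Undercut: (-4)p + 10(1−p) = −14p + 10.
Setting these equal: 2p + 4 = −14p + 10 ⇒ 16p = 6 ⇒ p = 3/8, and the value is (2)·(3/8) + 4 = 19/4.
For Firm B: with q = P(Ignore), equating Invest's and Hold's payoffs gives 10q − 4 = −6q + 10 ⇒ q = 7/8.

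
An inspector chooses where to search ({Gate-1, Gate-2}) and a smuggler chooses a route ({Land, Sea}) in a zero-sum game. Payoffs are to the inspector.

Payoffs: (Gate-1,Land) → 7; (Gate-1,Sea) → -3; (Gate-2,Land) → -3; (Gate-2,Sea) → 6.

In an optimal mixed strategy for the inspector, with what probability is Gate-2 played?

Row minima: Gate-1 → -3, Gate-2 → -3; maximin = -3.
Column maxima: Land → 7, Sea → 6; minimax = 6.
-3 ≠ 6, so there is no saddle point; optimal play is mixed.
Let the inspector play Gate-1 with probability p. Expected payoff against Land: 7p + (-3)(1−p) = 10p − 3; against Sea: (-3)p + 6(1−p) = −9p + 6.
Setting these equal: 10p − 3 = −9p + 6 ⇒ 19p = 9 ⇒ p = 9/19, and the value is (10)·(9/19) − 3 = 33/19.
For the smuggler: with q = P(Land), equating Gate-1's and Gate-2's payoffs gives 10q − 3 = −9q + 6 ⇒ q = 9/19.

10/19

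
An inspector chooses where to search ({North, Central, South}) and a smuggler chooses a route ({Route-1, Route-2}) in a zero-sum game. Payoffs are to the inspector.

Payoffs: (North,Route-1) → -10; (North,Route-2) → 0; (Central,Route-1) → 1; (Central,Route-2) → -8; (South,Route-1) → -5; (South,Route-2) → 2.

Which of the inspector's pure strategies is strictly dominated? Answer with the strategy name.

South gives a strictly higher payoff than North against every column: -5 > -10, 2 > 0.
So North is strictly dominated and the inspector never plays it.

North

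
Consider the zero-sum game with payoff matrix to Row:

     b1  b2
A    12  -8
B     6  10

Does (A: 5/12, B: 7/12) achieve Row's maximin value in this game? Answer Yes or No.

No

Against b1 this mix gives (5/12)·12 + (7/12)·6 = 17/2.
Against b2 this mix gives (5/12)·(-8) + (7/12)·10 = 5/2.
Column will play b2, holding Row to 5/2. Shifting weight toward the row that does better against b2 would raise this floor (the equalizing mix achieves 7 against both b2 and b1), so the proposed strategy is not optimal.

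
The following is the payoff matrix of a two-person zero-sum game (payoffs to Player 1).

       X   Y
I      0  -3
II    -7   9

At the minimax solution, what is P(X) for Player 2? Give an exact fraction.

12/19

Row minima: I → -3, II → -7; maximin = -3.
Column maxima: X → 0, Y → 9; minimax = 0.
-3 ≠ 0, so there is no saddle point; optimal play is mixed.
Let Player 1 play I with probability p. Expected payoff against X: 0p + (-7)(1−p) = 7p − 7; against Y: (-3)p + 9(1−p) = −12p + 9.
Setting these equal: 7p − 7 = −12p + 9 ⇒ 19p = 16 ⇒ p = 16/19, and the value is (7)·(16/19) − 7 = -21/19.
For Player 2: with q = P(X), equating I's and II's payoffs gives 3q − 3 = −16q + 9 ⇒ q = 12/19.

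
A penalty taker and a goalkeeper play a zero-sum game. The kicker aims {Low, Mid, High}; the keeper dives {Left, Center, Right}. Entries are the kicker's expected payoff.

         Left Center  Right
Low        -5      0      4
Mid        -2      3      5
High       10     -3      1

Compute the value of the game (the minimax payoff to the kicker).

4/3

Row minima: Low → -5, Mid → -2, High → -3; maximin = -2.
Column maxima: Left → 10, Center → 3, Right → 5; minimax = 3.
-2 ≠ 3, so there is no saddle point; optimal play is mixed.
Low is strictly dominated by Mid, so the kicker never plays it.
Right is strictly dominated by Center (it gives the kicker strictly more in every row), so the keeper never plays it.
On the remaining 2×2 (Mid, High vs Left, Center):
Let the kicker play Mid with probability p. Expected payoff against Left: (-2)p + 10(1−p) = −12p + 10; against Center: 3p + (-3)(1−p) = 6p − 3.
Setting these equal: −12p + 10 = 6p − 3 ⇒ −18p = -13 ⇒ p = 13/18, and the value is (-12)·(13/18) + 10 = 4/3.
For the keeper: with q = P(Left), equating Mid's and High's payoffs gives −5q + 3 = 13q − 3 ⇒ q = 1/3.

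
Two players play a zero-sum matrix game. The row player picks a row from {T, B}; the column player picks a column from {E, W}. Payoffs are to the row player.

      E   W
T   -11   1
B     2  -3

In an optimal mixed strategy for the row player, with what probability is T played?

Row minima: T → -11, B → -3; maximin = -3.
Column maxima: E → 2, W → 1; minimax = 1.
-3 ≠ 1, so there is no saddle point; optimal play is mixed.
Let the row player play T with probability p. Expected payoff against E: (-11)p + 2(1−p) = −13p + 2; against W: 1p + (-3)(1−p) = 4p − 3.
Setting these equal: −13p + 2 = 4p − 3 ⇒ −17p = -5 ⇒ p = 5/17, and the value is (-13)·(5/17) + 2 = -31/17.
For the column player: with q = P(E), equating T's and B's payoffs gives −12q + 1 = 5q − 3 ⇒ q = 4/17.

5/17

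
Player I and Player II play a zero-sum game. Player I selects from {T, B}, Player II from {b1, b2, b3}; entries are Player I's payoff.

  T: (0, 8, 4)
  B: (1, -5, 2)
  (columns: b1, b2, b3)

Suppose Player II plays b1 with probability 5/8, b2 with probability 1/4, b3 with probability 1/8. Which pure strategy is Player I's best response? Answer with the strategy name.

Expected payoff of T: (5/8)·0 + (1/4)·8 + (1/8)·4 = 5/2.
Expected payoff of B: (5/8)·1 + (1/4)·(-5) + (1/8)·2 = -3/8.
The largest is 5/2, so Player I's best response is T.

T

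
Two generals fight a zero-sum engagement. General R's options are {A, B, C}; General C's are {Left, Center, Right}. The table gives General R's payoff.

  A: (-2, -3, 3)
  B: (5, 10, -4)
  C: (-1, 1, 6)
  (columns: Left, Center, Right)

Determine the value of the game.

Row minima: A → -3, B → -4, C → -1; maximin = -1.
Column maxima: Left → 5, Center → 10, Right → 6; minimax = 5.
-1 ≠ 5, so there is no saddle point; optimal play is mixed.
A is strictly dominated by C, so General R never plays it.
With A eliminated, Center is strictly dominated by Left (it gives General R strictly more in every remaining row), so General C never plays it.
On the remaining 2×2 (B, C vs Left, Right):
Let General R play B with probability p. Expected payoff against Left: 5p + (-1)(1−p) = 6p − 1; against Right: (-4)p + 6(1−p) = −10p + 6.
Setting these equal: 6p − 1 = −10p + 6 ⇒ 16p = 7 ⇒ p = 7/16, and the value is (6)·(7/16) − 1 = 13/8.
For General C: with q = P(Left), equating B's and C's payoffs gives 9q − 4 = −7q + 6 ⇒ q = 5/8.

13/8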